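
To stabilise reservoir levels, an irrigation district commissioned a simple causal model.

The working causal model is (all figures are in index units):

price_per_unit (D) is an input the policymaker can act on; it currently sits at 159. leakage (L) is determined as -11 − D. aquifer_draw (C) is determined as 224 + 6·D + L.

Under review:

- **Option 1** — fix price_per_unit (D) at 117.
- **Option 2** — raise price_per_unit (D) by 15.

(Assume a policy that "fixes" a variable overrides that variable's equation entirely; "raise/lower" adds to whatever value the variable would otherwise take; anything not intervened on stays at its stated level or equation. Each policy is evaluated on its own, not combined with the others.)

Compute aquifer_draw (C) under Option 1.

Option 1 (D := 117):
  D = 117
  L = -11 − 117 = -128
  C = 224 + 6·117 + (-128) = 798

798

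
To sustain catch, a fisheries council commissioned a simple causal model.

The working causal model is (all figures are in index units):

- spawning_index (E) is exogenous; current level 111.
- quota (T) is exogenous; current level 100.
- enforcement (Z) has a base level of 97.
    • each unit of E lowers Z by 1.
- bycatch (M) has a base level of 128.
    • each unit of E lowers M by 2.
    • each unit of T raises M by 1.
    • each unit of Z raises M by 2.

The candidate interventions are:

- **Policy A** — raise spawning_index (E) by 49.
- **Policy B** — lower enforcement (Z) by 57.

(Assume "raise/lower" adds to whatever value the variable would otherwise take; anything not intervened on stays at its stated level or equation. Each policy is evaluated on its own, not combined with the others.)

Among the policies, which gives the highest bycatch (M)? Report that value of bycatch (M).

-136

Policy A (E + 49):
  E = 111 + 49 = 160
  T = 100
  Z = 97 − 160 = -63
  M = 128 − 2·160 + 100 + 2·(-63) = -218
Policy B (Z − 57):
  E = 111
  T = 100
  Z = 97 − 111 (−57 from intervention) = -71
  M = 128 − 2·111 + 100 + 2·(-71) = -136
Comparing — Policy A: M=-218, Policy B: M=-136. Highest is -136 (Policy B).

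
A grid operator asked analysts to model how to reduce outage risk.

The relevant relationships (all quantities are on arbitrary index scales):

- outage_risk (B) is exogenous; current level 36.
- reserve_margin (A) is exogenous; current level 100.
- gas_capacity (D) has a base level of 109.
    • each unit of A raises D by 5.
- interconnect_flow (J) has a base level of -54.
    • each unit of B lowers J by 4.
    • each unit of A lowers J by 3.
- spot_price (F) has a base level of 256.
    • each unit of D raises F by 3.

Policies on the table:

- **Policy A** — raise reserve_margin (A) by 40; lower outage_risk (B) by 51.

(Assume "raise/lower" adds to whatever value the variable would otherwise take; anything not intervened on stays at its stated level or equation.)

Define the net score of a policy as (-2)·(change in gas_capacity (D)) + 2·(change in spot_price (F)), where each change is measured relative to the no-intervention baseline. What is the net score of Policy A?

Baseline:
  A = 100
  D = 109 + 5·100 = 609
  F = 256 + 3·609 = 2083
Policy A (A + 40, B − 51):
  A = 100 + 40 = 140
  D = 109 + 5·140 = 809
  F = 256 + 3·809 = 2683
ΔD = 809 − 609 = 200; ΔF = 2683 − 2083 = 600
Score = (-2)·200 + 2·600 = 800

800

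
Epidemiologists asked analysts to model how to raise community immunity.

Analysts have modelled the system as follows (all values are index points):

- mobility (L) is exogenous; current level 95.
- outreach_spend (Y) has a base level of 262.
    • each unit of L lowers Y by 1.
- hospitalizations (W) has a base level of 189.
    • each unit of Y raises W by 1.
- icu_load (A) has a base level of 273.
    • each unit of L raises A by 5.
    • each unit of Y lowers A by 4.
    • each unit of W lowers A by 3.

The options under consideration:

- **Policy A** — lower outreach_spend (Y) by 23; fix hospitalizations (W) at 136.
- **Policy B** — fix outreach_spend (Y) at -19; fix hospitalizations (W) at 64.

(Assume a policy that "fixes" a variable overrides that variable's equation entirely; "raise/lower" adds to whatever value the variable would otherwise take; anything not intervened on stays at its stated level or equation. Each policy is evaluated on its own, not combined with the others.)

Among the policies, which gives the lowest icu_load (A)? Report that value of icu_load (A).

Policy A (Y − 23, W := 136):
  L = 95
  Y = 262 − 95 (−23 from intervention) = 144
  W = 136
  A = 273 + 5·95 − 4·144 − 3·136 = -236
Policy B (Y := -19, W := 64):
  L = 95
  Y = -19
  W = 64
  A = 273 + 5·95 − 4·(-19) − 3·64 = 632
Comparing — Policy A: A=-236, Policy B: A=632. Lowest is -236 (Policy A).

-236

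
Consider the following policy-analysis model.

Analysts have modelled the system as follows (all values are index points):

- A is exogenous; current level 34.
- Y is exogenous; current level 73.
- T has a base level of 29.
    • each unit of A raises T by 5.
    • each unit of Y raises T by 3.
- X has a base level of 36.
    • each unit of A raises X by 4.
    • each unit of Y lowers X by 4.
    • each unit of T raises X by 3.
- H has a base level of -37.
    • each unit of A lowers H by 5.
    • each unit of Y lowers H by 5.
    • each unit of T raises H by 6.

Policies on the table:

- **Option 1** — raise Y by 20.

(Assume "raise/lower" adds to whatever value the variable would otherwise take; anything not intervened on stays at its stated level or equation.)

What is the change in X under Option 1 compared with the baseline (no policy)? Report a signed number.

100

Baseline:
  A = 34
  Y = 73
  T = 29 + 5·34 + 3·73 = 418
  X = 36 + 4·34 − 4·73 + 3·418 = 1134
Option 1 (Y + 20):
  A = 34
  Y = 73 + 20 = 93
  T = 29 + 5·34 + 3·93 = 478
  X = 36 + 4·34 − 4·93 + 3·478 = 1234
Change in X: 1234 − 1134 = 100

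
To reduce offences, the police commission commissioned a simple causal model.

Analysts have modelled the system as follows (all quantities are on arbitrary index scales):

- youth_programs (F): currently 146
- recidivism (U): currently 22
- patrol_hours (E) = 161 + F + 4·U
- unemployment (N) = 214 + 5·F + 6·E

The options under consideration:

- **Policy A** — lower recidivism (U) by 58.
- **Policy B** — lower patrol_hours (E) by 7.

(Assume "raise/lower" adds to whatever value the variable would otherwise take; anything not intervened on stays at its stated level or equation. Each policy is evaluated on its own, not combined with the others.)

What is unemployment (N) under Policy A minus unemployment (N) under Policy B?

-1350

Policy A (U − 58):
  F = 146
  U = 22 − 58 = -36
  E = 161 + 146 + 4·(-36) = 163
  N = 214 + 5·146 + 6·163 = 1922
Policy B (E − 7):
  F = 146
  U = 22
  E = 161 + 146 + 4·22 (−7 from intervention) = 388
  N = 214 + 5·146 + 6·388 = 3272
N: 1922 − 3272 = -1350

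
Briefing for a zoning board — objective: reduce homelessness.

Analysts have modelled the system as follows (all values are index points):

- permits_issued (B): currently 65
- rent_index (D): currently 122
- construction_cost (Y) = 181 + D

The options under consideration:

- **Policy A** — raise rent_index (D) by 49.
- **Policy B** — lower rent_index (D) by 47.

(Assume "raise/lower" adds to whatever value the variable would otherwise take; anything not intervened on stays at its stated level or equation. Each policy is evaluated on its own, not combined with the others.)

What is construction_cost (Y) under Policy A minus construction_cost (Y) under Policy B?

96

Policy A (D + 49):
  D = 122 + 49 = 171
  Y = 181 + 171 = 352
Policy B (D − 47):
  D = 122 − 47 = 75
  Y = 181 + 75 = 256
Y: 352 − 256 = 96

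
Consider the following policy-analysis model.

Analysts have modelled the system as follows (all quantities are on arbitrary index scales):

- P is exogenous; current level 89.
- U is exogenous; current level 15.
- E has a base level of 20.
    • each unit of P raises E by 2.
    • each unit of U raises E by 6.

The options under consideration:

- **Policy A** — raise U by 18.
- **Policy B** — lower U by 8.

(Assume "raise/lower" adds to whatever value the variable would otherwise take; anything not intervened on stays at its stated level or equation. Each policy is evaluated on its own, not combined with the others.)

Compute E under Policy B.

Policy B (U − 8):
  P = 89
  U = 15 − 8 = 7
  E = 20 + 2·89 + 6·7 = 240

240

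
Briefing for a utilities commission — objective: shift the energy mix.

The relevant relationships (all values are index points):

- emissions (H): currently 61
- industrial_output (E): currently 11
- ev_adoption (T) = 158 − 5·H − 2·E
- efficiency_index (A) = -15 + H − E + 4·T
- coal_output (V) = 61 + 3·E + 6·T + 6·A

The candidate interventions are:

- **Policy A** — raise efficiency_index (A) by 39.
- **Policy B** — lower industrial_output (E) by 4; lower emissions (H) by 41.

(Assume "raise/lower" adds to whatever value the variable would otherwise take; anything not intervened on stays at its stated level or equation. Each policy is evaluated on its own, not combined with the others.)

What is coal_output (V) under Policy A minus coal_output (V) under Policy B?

-5922

Policy A (A + 39):
  H = 61
  E = 11
  T = 158 − 5·61 − 2·11 = -169
  A = -15 + 61 − 11 + 4·(-169) (+39 from intervention) = -602
  V = 61 + 3·11 + 6·(-169) + 6·(-602) = -4532
Policy B (E − 4, H − 41):
  H = 61 − 41 = 20
  E = 11 − 4 = 7
  T = 158 − 5·20 − 2·7 = 44
  A = -15 + 20 − 7 + 4·44 = 174
  V = 61 + 3·7 + 6·44 + 6·174 = 1390
V: -4532 − 1390 = -5922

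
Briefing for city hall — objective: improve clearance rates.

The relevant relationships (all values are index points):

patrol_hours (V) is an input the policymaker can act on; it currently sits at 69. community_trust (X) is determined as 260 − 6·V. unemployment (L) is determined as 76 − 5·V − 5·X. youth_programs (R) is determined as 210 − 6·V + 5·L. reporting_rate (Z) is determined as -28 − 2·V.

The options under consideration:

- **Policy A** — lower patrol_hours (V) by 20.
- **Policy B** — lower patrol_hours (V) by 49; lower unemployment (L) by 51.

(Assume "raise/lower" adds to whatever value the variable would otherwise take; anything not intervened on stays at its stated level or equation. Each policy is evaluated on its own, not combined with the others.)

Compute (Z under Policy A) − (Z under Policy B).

-58

Policy A (V − 20):
  V = 69 − 20 = 49
  Z = -28 − 2·49 = -126
Policy B (V − 49, L − 51):
  V = 69 − 49 = 20
  Z = -28 − 2·20 = -68
Z: -126 − (-68) = -58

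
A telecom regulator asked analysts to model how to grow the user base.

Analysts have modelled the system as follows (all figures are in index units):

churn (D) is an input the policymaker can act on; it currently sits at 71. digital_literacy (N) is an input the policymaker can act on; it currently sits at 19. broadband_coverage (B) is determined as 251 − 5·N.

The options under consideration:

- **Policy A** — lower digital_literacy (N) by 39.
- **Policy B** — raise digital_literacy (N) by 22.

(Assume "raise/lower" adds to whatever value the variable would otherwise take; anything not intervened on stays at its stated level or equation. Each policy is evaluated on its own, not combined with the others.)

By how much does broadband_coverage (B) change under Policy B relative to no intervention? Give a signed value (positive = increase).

Baseline:
  N = 19
  B = 251 − 5·19 = 156
Policy B (N + 22):
  N = 19 + 22 = 41
  B = 251 − 5·41 = 46
Change in B: 46 − 156 = -110

-110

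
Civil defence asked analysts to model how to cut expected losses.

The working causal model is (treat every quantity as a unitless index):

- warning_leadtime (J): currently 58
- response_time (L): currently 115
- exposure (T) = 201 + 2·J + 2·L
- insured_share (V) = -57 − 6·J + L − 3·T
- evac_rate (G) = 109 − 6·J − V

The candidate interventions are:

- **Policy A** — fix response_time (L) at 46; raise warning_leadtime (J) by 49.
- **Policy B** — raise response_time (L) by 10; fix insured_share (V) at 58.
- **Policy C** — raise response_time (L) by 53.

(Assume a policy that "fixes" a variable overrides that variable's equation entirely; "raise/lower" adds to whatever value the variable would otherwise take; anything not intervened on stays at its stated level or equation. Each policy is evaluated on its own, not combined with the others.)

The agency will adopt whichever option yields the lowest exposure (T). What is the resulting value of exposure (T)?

507

Policy A (L := 46, J + 49):
  J = 58 + 49 = 107
  L = 46
  T = 201 + 2·107 + 2·46 = 507
Policy B (L + 10, V := 58):
  J = 58
  L = 115 + 10 = 125
  T = 201 + 2·58 + 2·125 = 567
Policy C (L + 53):
  J = 58
  L = 115 + 53 = 168
  T = 201 + 2·58 + 2·168 = 653
Comparing — Policy A: T=507, Policy B: T=567, Policy C: T=653. Lowest is 507 (Policy A).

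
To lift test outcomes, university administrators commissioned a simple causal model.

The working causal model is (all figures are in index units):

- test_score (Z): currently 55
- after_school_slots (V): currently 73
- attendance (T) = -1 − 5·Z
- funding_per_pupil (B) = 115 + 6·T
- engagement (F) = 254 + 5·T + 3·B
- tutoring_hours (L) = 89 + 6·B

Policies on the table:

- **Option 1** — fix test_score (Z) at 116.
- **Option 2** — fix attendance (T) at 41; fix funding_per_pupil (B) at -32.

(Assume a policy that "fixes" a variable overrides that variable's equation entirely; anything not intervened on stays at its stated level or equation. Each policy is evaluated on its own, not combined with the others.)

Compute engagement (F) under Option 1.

-12764

Option 1 (Z := 116):
  Z = 116
  T = -1 − 5·116 = -581
  B = 115 + 6·(-581) = -3371
  F = 254 + 5·(-581) + 3·(-3371) = -12764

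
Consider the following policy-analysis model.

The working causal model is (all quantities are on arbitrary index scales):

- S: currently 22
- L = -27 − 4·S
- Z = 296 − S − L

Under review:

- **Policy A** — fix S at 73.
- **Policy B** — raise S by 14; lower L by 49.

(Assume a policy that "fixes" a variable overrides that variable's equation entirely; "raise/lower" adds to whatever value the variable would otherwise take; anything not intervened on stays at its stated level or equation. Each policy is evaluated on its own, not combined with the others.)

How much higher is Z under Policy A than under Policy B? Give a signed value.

62

Policy A (S := 73):
  S = 73
  L = -27 − 4·73 = -319
  Z = 296 − 73 − (-319) = 542
Policy B (S + 14, L − 49):
  S = 22 + 14 = 36
  L = -27 − 4·36 (−49 from intervention) = -220
  Z = 296 − 36 − (-220) = 480
Z: 542 − 480 = 62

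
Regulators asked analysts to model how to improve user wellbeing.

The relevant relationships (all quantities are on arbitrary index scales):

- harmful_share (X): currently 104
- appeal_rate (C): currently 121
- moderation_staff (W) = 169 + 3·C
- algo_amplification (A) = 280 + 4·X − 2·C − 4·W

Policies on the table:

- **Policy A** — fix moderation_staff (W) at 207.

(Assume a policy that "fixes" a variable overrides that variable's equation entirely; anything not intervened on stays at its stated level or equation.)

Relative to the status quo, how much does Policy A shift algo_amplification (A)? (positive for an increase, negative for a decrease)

Baseline:
  X = 104
  C = 121
  W = 169 + 3·121 = 532
  A = 280 + 4·104 − 2·121 − 4·532 = -1674
Policy A (W := 207):
  X = 104
  C = 121
  W = 207
  A = 280 + 4·104 − 2·121 − 4·207 = -374
Change in A: -374 − (-1674) = 1300

1300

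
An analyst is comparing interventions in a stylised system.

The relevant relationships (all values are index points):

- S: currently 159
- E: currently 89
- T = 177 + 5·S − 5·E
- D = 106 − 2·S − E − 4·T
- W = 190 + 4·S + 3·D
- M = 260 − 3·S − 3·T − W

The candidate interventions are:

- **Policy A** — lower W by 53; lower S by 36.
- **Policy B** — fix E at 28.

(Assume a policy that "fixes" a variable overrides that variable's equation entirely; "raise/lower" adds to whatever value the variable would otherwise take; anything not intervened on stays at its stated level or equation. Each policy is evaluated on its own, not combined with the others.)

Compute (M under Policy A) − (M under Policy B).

Policy A (W − 53, S − 36):
  S = 159 − 36 = 123
  E = 89
  T = 177 + 5·123 − 5·89 = 347
  D = 106 − 2·123 − 89 − 4·347 = -1617
  W = 190 + 4·123 + 3·(-1617) (−53 from intervention) = -4222
  M = 260 − 3·123 − 3·347 − (-4222) = 3072
Policy B (E := 28):
  S = 159
  E = 28
  T = 177 + 5·159 − 5·28 = 832
  D = 106 − 2·159 − 28 − 4·832 = -3568
  W = 190 + 4·159 + 3·(-3568) = -9878
  M = 260 − 3·159 − 3·832 − (-9878) = 7165
M: 3072 − 7165 = -4093

-4093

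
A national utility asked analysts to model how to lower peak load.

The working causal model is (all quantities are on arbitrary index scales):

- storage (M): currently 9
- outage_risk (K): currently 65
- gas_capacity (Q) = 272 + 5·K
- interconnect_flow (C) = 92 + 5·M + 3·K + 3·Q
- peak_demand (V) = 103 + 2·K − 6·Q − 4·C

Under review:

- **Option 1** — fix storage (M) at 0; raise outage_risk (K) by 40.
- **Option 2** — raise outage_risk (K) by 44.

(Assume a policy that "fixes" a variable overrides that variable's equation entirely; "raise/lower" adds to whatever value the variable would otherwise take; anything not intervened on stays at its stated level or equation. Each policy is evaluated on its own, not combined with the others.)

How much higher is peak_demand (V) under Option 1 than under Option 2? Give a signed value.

Option 1 (M := 0, K + 40):
  M = 0
  K = 65 + 40 = 105
  Q = 272 + 5·105 = 797
  C = 92 + 5·0 + 3·105 + 3·797 = 2798
  V = 103 + 2·105 − 6·797 − 4·2798 = -15661
Option 2 (K + 44):
  M = 9
  K = 65 + 44 = 109
  Q = 272 + 5·109 = 817
  C = 92 + 5·9 + 3·109 + 3·817 = 2915
  V = 103 + 2·109 − 6·817 − 4·2915 = -16241
V: -15661 − (-16241) = 580

580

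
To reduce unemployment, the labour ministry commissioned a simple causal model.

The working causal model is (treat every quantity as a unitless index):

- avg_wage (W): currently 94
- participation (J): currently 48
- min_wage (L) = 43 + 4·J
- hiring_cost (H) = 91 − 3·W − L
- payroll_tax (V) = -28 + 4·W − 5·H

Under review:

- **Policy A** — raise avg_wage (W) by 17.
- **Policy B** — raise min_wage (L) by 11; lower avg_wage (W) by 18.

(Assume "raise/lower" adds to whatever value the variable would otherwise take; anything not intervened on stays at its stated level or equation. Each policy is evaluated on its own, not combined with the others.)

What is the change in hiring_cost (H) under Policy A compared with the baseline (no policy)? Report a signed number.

-51

Baseline:
  W = 94
  J = 48
  L = 43 + 4·48 = 235
  H = 91 − 3·94 − 235 = -426
Policy A (W + 17):
  W = 94 + 17 = 111
  J = 48
  L = 43 + 4·48 = 235
  H = 91 − 3·111 − 235 = -477
Change in H: -477 − (-426) = -51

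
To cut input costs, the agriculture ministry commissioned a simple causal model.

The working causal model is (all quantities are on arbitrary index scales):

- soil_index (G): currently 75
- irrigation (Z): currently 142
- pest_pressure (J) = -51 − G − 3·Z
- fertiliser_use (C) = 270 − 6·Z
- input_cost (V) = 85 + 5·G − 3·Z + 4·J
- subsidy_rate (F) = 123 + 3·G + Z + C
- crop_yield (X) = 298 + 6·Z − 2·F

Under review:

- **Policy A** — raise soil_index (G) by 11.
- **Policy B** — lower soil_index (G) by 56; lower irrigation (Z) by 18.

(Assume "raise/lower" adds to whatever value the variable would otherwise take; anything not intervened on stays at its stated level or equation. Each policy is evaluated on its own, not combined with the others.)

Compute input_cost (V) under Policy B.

-1960

Policy B (G − 56, Z − 18):
  G = 75 − 56 = 19
  Z = 142 − 18 = 124
  J = -51 − 19 − 3·124 = -442
  V = 85 + 5·19 − 3·124 + 4·(-442) = -1960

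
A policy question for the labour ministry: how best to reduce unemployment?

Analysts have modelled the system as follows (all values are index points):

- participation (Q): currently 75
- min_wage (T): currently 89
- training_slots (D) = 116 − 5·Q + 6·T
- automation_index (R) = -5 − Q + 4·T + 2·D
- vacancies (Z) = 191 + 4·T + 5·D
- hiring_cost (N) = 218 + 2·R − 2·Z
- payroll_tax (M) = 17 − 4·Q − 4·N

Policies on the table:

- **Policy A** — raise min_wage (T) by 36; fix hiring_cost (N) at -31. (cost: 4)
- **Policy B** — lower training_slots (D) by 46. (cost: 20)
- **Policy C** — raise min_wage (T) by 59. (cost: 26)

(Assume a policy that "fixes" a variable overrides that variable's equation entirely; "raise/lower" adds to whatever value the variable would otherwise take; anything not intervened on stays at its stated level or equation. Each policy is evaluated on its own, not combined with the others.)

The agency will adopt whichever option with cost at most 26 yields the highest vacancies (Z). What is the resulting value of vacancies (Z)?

3928

Policy A (T + 36, N := -31):
  Q = 75
  T = 89 + 36 = 125
  D = 116 − 5·75 + 6·125 = 491
  Z = 191 + 4·125 + 5·491 = 3146
Policy B (D − 46):
  Q = 75
  T = 89
  D = 116 − 5·75 + 6·89 (−46 from intervention) = 229
  Z = 191 + 4·89 + 5·229 = 1692
Policy C (T + 59):
  Q = 75
  T = 89 + 59 = 148
  D = 116 − 5·75 + 6·148 = 629
  Z = 191 + 4·148 + 5·629 = 3928
Comparing — Policy A: Z=3146, Policy B: Z=1692, Policy C: Z=3928. Highest is 3928 (Policy C).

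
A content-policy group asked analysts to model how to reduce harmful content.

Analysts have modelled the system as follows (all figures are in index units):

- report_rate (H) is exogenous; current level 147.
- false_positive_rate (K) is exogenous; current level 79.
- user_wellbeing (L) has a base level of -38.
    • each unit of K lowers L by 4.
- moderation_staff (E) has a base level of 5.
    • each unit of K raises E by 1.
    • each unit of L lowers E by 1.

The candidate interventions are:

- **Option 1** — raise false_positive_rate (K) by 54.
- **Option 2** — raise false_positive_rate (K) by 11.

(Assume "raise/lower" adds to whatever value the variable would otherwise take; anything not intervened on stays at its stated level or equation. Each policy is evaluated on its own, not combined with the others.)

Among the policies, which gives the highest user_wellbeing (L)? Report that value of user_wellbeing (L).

-398

Option 1 (K + 54):
  K = 79 + 54 = 133
  L = -38 − 4·133 = -570
Option 2 (K + 11):
  K = 79 + 11 = 90
  L = -38 − 4·90 = -398
Comparing — Option 1: L=-570, Option 2: L=-398. Highest is -398 (Option 2).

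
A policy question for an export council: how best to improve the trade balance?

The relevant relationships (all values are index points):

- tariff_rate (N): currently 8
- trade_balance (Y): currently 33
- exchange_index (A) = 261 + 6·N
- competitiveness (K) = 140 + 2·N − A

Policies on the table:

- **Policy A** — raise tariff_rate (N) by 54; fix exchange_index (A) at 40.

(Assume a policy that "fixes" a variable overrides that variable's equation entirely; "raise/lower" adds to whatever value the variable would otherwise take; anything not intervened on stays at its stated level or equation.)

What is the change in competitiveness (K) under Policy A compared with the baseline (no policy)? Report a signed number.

377

Baseline:
  N = 8
  A = 261 + 6·8 = 309
  K = 140 + 2·8 − 309 = -153
Policy A (N + 54, A := 40):
  N = 8 + 54 = 62
  A = 40
  K = 140 + 2·62 − 40 = 224
Change in K: 224 − (-153) = 377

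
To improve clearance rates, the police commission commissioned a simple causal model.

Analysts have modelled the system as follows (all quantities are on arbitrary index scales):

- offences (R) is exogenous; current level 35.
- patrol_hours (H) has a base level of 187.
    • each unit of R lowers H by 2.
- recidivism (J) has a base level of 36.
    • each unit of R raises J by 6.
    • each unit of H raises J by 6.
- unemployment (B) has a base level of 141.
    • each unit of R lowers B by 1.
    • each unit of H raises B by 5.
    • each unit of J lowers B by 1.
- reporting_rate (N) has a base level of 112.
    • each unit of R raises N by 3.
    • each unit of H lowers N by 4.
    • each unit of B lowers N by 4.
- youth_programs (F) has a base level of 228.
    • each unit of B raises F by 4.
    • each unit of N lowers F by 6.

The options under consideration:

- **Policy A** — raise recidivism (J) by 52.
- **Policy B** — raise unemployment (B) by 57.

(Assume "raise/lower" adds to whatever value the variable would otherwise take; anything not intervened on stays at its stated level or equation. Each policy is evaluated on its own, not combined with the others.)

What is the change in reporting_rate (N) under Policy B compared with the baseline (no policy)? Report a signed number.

Baseline:
  R = 35
  H = 187 − 2·35 = 117
  J = 36 + 6·35 + 6·117 = 948
  B = 141 − 35 + 5·117 − 948 = -257
  N = 112 + 3·35 − 4·117 − 4·(-257) = 777
Policy B (B + 57):
  R = 35
  H = 187 − 2·35 = 117
  J = 36 + 6·35 + 6·117 = 948
  B = 141 − 35 + 5·117 − 948 (+57 from intervention) = -200
  N = 112 + 3·35 − 4·117 − 4·(-200) = 549
Change in N: 549 − 777 = -228

-228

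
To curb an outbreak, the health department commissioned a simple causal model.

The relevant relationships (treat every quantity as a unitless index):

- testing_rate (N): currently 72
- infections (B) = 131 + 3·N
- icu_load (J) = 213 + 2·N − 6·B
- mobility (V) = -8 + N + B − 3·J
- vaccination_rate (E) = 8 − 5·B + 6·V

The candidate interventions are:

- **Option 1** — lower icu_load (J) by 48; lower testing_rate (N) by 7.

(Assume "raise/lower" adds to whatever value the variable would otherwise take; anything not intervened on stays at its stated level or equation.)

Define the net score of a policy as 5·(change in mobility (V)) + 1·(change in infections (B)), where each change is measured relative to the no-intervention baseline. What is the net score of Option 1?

Baseline:
  N = 72
  B = 131 + 3·72 = 347
  J = 213 + 2·72 − 6·347 = -1725
  V = -8 + 72 + 347 − 3·(-1725) = 5586
Option 1 (J − 48, N − 7):
  N = 72 − 7 = 65
  B = 131 + 3·65 = 326
  J = 213 + 2·65 − 6·326 (−48 from intervention) = -1661
  V = -8 + 65 + 326 − 3·(-1661) = 5366
ΔV = 5366 − 5586 = -220; ΔB = 326 − 347 = -21
Score = 5·(-220) + 1·(-21) = -1121

-1121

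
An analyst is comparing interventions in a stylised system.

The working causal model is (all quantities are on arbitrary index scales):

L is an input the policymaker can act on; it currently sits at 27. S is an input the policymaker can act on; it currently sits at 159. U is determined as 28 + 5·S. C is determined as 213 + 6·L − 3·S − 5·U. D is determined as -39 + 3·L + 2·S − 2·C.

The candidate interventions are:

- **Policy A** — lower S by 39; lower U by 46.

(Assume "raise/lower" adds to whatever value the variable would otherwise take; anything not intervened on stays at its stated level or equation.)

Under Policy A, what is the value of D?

Policy A (S − 39, U − 46):
  L = 27
  S = 159 − 39 = 120
  U = 28 + 5·120 (−46 from intervention) = 582
  C = 213 + 6·27 − 3·120 − 5·582 = -2895
  D = -39 + 3·27 + 2·120 − 2·(-2895) = 6072

6072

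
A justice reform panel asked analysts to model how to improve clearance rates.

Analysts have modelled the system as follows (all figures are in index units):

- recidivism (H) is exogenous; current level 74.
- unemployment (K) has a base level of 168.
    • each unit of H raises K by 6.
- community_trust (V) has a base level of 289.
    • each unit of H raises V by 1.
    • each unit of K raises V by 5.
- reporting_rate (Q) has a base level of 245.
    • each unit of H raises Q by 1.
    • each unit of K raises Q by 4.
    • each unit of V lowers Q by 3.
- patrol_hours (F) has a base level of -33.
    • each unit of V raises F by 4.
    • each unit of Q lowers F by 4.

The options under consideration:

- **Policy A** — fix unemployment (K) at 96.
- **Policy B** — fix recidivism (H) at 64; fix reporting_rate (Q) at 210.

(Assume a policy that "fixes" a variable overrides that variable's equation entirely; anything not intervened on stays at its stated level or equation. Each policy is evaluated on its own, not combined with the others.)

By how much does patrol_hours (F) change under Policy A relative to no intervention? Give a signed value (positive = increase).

Baseline:
  H = 74
  K = 168 + 6·74 = 612
  V = 289 + 74 + 5·612 = 3423
  Q = 245 + 74 + 4·612 − 3·3423 = -7502
  F = -33 + 4·3423 − 4·(-7502) = 43667
Policy A (K := 96):
  H = 74
  K = 96
  V = 289 + 74 + 5·96 = 843
  Q = 245 + 74 + 4·96 − 3·843 = -1826
  F = -33 + 4·843 − 4·(-1826) = 10643
Change in F: 10643 − 43667 = -33024

-33024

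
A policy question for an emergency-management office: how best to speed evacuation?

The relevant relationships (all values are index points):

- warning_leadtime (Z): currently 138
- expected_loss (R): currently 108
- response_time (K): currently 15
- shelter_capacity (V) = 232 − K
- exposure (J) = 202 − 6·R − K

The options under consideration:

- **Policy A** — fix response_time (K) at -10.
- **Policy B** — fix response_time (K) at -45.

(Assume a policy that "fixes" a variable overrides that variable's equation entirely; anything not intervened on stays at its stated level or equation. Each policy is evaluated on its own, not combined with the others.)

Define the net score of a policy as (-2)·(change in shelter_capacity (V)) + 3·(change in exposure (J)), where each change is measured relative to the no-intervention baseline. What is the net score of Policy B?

60

Baseline:
  R = 108
  K = 15
  V = 232 − 15 = 217
  J = 202 − 6·108 − 15 = -461
Policy B (K := -45):
  R = 108
  K = -45
  V = 232 − (-45) = 277
  J = 202 − 6·108 − (-45) = -401
ΔV = 277 − 217 = 60; ΔJ = -401 − (-461) = 60
Score = (-2)·60 + 3·60 = 60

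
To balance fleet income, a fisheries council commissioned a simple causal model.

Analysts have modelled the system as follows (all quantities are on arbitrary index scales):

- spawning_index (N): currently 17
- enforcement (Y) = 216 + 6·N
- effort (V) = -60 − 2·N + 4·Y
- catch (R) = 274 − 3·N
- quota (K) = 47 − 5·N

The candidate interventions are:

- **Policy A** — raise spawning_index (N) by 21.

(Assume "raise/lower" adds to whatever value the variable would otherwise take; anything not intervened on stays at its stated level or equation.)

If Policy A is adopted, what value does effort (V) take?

Policy A (N + 21):
  N = 17 + 21 = 38
  Y = 216 + 6·38 = 444
  V = -60 − 2·38 + 4·444 = 1640

1640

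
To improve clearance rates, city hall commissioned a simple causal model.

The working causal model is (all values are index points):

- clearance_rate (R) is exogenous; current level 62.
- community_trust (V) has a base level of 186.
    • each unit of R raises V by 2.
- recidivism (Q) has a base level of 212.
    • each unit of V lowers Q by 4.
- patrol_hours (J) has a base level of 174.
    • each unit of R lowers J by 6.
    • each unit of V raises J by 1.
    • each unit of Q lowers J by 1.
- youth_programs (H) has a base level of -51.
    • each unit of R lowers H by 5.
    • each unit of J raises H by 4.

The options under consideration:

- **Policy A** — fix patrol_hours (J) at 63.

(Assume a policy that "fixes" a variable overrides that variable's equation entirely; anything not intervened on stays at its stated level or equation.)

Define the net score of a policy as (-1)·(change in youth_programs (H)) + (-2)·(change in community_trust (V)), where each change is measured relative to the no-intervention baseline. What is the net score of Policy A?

4308

Baseline:
  R = 62
  V = 186 + 2·62 = 310
  Q = 212 − 4·310 = -1028
  J = 174 − 6·62 + 310 − (-1028) = 1140
  H = -51 − 5·62 + 4·1140 = 4199
Policy A (J := 63):
  R = 62
  V = 186 + 2·62 = 310
  Q = 212 − 4·310 = -1028
  J = 63
  H = -51 − 5·62 + 4·63 = -109
ΔH = -109 − 4199 = -4308; ΔV = 310 − 310 = 0
Score = (-1)·(-4308) + (-2)·0 = 4308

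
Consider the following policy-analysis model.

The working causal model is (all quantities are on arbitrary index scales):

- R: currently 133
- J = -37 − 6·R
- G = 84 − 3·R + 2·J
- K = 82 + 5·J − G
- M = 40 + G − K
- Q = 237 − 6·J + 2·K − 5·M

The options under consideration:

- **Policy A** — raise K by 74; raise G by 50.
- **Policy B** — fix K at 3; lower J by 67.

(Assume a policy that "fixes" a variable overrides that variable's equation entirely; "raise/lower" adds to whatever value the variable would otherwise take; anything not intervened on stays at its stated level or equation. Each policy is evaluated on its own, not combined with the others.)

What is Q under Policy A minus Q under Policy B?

Policy A (K + 74, G + 50):
  R = 133
  J = -37 − 6·133 = -835
  G = 84 − 3·133 + 2·(-835) (+50 from intervention) = -1935
  K = 82 + 5·(-835) − (-1935) (+74 from intervention) = -2084
  M = 40 + (-1935) − (-2084) = 189
  Q = 237 − 6·(-835) + 2·(-2084) − 5·189 = 134
Policy B (K := 3, J − 67):
  R = 133
  J = -37 − 6·133 (−67 from intervention) = -902
  G = 84 − 3·133 + 2·(-902) = -2119
  K = 3
  M = 40 + (-2119) − 3 = -2082
  Q = 237 − 6·(-902) + 2·3 − 5·(-2082) = 16065
Q: 134 − 16065 = -15931

-15931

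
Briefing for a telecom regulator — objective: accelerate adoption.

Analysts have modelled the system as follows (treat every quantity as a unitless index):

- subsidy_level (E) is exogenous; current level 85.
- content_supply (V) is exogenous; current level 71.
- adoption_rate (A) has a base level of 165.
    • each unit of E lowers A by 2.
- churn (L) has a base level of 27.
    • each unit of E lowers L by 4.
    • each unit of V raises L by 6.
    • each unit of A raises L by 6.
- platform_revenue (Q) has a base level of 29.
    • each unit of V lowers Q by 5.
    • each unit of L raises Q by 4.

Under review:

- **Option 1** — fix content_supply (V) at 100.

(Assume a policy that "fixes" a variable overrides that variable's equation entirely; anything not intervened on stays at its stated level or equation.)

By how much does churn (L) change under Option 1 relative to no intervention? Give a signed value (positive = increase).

Baseline:
  E = 85
  V = 71
  A = 165 − 2·85 = -5
  L = 27 − 4·85 + 6·71 + 6·(-5) = 83
Option 1 (V := 100):
  E = 85
  V = 100
  A = 165 − 2·85 = -5
  L = 27 − 4·85 + 6·100 + 6·(-5) = 257
Change in L: 257 − 83 = 174

174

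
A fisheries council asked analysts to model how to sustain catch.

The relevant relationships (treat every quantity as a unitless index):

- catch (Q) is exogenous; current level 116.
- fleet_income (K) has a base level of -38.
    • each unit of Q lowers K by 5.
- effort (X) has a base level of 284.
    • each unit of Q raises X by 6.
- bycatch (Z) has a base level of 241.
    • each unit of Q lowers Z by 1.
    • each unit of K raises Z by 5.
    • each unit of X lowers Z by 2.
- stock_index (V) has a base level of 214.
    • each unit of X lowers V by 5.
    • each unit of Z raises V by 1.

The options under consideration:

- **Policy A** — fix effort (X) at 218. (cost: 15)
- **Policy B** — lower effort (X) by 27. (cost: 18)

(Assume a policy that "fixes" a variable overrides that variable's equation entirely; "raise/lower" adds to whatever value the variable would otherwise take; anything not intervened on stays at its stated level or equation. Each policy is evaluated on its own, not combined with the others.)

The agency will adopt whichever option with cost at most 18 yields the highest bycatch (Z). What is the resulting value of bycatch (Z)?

-3401

Policy A (X := 218):
  Q = 116
  K = -38 − 5·116 = -618
  X = 218
  Z = 241 − 116 + 5·(-618) − 2·218 = -3401
Policy B (X − 27):
  Q = 116
  K = -38 − 5·116 = -618
  X = 284 + 6·116 (−27 from intervention) = 953
  Z = 241 − 116 + 5·(-618) − 2·953 = -4871
Comparing — Policy A: Z=-3401, Policy B: Z=-4871. Highest is -3401 (Policy A).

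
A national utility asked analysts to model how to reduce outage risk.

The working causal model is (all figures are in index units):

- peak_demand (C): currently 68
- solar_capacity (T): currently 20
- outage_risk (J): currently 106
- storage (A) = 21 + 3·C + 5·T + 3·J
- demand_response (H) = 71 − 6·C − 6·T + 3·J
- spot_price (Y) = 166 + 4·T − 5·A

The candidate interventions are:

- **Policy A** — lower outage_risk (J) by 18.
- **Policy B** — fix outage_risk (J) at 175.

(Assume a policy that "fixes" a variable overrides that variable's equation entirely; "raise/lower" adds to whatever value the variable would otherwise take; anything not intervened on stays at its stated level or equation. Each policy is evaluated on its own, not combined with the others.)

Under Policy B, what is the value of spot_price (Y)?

-4004

Policy B (J := 175):
  C = 68
  T = 20
  J = 175
  A = 21 + 3·68 + 5·20 + 3·175 = 850
  Y = 166 + 4·20 − 5·850 = -4004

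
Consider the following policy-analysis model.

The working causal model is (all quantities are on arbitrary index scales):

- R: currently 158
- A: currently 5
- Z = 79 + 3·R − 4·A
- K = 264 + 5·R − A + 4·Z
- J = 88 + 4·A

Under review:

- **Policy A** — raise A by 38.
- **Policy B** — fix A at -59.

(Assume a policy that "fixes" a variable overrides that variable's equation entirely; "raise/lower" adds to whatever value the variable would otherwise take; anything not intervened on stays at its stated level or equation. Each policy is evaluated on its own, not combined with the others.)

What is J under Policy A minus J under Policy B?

Policy A (A + 38):
  A = 5 + 38 = 43
  J = 88 + 4·43 = 260
Policy B (A := -59):
  A = -59
  J = 88 + 4·(-59) = -148
J: 260 − (-148) = 408

408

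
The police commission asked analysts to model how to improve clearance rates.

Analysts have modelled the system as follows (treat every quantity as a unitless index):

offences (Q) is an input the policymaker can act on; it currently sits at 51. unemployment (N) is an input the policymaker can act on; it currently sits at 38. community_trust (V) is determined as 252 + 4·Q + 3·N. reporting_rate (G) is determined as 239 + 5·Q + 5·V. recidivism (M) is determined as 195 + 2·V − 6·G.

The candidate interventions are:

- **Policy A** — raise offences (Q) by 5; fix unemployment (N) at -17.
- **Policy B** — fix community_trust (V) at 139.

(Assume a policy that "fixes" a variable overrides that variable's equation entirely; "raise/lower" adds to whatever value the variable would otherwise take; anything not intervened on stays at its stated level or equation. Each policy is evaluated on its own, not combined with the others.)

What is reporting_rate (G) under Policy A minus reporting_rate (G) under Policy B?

Policy A (Q + 5, N := -17):
  Q = 51 + 5 = 56
  N = -17
  V = 252 + 4·56 + 3·(-17) = 425
  G = 239 + 5·56 + 5·425 = 2644
Policy B (V := 139):
  Q = 51
  N = 38
  V = 139
  G = 239 + 5·51 + 5·139 = 1189
G: 2644 − 1189 = 1455

1455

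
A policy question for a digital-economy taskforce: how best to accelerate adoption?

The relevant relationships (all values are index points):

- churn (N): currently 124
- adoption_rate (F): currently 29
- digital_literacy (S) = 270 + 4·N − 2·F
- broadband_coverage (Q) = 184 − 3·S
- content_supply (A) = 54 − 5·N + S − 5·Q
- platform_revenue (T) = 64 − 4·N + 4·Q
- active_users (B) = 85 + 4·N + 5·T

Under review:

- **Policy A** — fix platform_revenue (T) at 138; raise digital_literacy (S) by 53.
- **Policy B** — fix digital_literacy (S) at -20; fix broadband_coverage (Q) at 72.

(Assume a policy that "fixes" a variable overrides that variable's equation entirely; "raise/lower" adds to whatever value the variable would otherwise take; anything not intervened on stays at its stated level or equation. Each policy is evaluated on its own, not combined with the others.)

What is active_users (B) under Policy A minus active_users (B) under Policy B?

1410

Policy A (T := 138, S + 53):
  N = 124
  F = 29
  S = 270 + 4·124 − 2·29 (+53 from intervention) = 761
  Q = 184 − 3·761 = -2099
  T = 138
  B = 85 + 4·124 + 5·138 = 1271
Policy B (S := -20, Q := 72):
  N = 124
  F = 29
  S = -20
  Q = 72
  T = 64 − 4·124 + 4·72 = -144
  B = 85 + 4·124 + 5·(-144) = -139
B: 1271 − (-139) = 1410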